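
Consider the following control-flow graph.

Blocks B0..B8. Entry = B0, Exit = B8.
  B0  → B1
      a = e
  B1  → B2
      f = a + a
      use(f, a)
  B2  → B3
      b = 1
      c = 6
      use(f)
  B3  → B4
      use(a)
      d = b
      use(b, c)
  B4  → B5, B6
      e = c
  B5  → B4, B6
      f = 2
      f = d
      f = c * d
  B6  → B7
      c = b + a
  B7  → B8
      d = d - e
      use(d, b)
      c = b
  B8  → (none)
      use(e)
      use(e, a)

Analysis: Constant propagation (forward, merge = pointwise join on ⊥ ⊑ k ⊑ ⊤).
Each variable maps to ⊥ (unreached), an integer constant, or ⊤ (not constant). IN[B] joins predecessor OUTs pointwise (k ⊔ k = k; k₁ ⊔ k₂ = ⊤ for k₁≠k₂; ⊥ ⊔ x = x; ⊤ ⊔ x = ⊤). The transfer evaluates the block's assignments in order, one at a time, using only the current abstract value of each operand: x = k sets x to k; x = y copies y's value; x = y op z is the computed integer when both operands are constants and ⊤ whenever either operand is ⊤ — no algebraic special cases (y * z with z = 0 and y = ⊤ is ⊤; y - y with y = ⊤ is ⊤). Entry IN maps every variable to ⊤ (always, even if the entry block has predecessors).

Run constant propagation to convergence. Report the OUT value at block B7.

Answer: {a: ⊤, b: 1, c: 1, d: -5, e: 6, f: ⊤}

Working:
Per-block solution:
  B0: | IN=(all ⊤) | OUT=(all ⊤)
  B1: | IN=(all ⊤) | OUT=(all ⊤)
  B2: | IN=(all ⊤) | OUT={b:1, c:6; rest ⊤}
  B3: | IN={b:1, c:6; rest ⊤} | OUT={b:1, c:6, d:1; rest ⊤}
  B4: | IN={b:1, c:6, d:1; rest ⊤} | OUT={b:1, c:6, d:1, e:6; rest ⊤}
  B5: | IN={b:1, c:6, d:1, e:6; rest ⊤} | OUT={b:1, c:6, d:1, e:6, f:6; rest ⊤}
  B6: | IN={b:1, c:6, d:1, e:6; rest ⊤} | OUT={b:1, d:1, e:6; rest ⊤}
  B7: | IN={b:1, d:1, e:6; rest ⊤} | OUT={b:1, c:1, d:-5, e:6; rest ⊤}
  B8: | IN={b:1, c:1, d:-5, e:6; rest ⊤} | OUT={b:1, c:1, d:-5, e:6; rest ⊤}

Merge at B7: IN[B7] = OUT[B6] = {a: ⊤, b: 1, c: ⊤, d: 1, e: 6, f: ⊤}
Applying B7's transfer function to that IN value gives OUT[B7] (row B7 above).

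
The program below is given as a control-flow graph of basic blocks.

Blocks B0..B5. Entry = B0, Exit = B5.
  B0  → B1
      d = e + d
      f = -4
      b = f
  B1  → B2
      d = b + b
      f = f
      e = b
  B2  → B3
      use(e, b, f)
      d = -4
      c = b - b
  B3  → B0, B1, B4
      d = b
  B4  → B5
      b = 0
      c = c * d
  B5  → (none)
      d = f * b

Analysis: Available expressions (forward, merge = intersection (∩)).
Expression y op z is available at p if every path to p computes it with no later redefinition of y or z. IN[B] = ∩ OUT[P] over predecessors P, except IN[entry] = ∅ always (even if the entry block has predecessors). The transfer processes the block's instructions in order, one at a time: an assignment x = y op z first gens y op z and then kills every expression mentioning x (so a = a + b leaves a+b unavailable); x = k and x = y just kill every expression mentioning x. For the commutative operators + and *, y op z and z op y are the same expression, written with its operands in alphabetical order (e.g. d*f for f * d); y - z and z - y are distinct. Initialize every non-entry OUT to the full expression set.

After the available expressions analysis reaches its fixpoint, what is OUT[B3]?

Answer: {b+b, b-b}

Derivation:
Fixpoint table:
  B0:   IN={}   OUT={}
  B1:   IN={}   OUT={b+b}
  B2:   IN={b+b}   OUT={b+b, b-b}
  B3:   IN={b+b, b-b}   OUT={b+b, b-b}
  B4:   IN={b+b, b-b}   OUT={}
  B5:   IN={}   OUT={b*f}

Merge at B3: IN[B3] = OUT[B2] = {b+b, b-b}
Applying B3's transfer function to that IN value gives OUT[B3] (row B3 above).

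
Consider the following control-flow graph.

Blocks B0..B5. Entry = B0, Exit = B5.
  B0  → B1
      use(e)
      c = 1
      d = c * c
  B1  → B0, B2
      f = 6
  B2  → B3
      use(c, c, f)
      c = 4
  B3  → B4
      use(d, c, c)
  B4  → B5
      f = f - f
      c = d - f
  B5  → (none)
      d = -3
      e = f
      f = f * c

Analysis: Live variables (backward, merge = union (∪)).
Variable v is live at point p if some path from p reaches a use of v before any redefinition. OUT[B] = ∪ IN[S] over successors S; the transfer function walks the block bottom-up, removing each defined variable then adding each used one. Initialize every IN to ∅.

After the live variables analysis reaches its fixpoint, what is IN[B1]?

Answer: {c, d, e}

Derivation:
Converged values:
  B0: | IN={e} | OUT={c, d, e}
  B1: | IN={c, d, e} | OUT={c, d, e, f}
  B2: | IN={c, d, f} | OUT={c, d, f}
  B3: | IN={c, d, f} | OUT={d, f}
  B4: | IN={d, f} | OUT={c, f}
  B5: | IN={c, f} | OUT={}

Merge at B1: OUT[B1] = IN[B0] ⊔ IN[B2] = {c, d, e, f}
Applying B1's transfer function to that OUT value gives IN[B1] (row B1 above).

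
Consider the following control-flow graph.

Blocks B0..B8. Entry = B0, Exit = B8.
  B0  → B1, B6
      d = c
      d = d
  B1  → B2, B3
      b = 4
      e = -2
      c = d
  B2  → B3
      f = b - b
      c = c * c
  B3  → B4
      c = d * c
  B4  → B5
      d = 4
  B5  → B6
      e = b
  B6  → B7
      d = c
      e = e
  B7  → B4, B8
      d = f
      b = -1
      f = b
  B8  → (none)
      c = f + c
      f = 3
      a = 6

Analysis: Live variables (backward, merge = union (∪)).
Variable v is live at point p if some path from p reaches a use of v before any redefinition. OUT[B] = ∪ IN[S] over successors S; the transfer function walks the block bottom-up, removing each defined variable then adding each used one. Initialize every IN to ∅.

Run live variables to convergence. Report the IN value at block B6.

Answer: {c, e, f}

Working:
Fixpoint table:
  B0: | IN={c, e, f} | OUT={c, d, e, f}
  B1: | IN={d, f} | OUT={b, c, d, f}
  B2: | IN={b, c, d} | OUT={b, c, d, f}
  B3: | IN={b, c, d, f} | OUT={b, c, f}
  B4: | IN={b, c, f} | OUT={b, c, f}
  B5: | IN={b, c, f} | OUT={c, e, f}
  B6: | IN={c, e, f} | OUT={c, f}
  B7: | IN={c, f} | OUT={b, c, f}
  B8: | IN={c, f} | OUT={}

Merge at B6: OUT[B6] = IN[B7] = {c, f}
Applying B6's transfer function to that OUT value gives IN[B6] (row B6 above).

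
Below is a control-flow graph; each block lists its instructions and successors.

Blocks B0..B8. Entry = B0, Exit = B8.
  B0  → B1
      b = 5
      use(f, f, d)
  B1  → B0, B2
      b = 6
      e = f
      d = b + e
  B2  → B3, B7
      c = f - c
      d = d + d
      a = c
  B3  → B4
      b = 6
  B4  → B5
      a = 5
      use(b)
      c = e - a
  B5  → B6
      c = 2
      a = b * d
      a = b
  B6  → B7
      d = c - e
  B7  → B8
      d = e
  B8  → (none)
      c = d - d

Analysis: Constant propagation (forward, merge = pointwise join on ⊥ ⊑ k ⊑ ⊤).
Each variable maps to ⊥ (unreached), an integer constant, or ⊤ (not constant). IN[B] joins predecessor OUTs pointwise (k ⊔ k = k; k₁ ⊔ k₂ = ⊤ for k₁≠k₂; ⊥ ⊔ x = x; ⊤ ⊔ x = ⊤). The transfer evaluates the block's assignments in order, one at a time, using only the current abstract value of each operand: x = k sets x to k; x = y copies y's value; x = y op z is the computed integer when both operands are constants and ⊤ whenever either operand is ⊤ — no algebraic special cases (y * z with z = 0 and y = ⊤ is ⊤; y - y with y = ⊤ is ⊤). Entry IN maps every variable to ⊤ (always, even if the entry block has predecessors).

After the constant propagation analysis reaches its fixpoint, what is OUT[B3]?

Fixpoint table:
  B0: | IN=(all ⊤) | OUT={b:5; rest ⊤}
  B1: | IN={b:5; rest ⊤} | OUT={b:6; rest ⊤}
  B2: | IN={b:6; rest ⊤} | OUT={b:6; rest ⊤}
  B3: | IN={b:6; rest ⊤} | OUT={b:6; rest ⊤}
  B4: | IN={b:6; rest ⊤} | OUT={a:5, b:6; rest ⊤}
  B5: | IN={a:5, b:6; rest ⊤} | OUT={a:6, b:6, c:2; rest ⊤}
  B6: | IN={a:6, b:6, c:2; rest ⊤} | OUT={a:6, b:6, c:2; rest ⊤}
  B7: | IN={b:6; rest ⊤} | OUT={b:6; rest ⊤}
  B8: | IN={b:6; rest ⊤} | OUT={b:6; rest ⊤}

Merge at B3: IN[B3] = OUT[B2] = {a: ⊤, b: 6, c: ⊤, d: ⊤, e: ⊤, f: ⊤}
Applying B3's transfer function to that IN value gives OUT[B3] (row B3 above).

Answer: {a: ⊤, b: 6, c: ⊤, d: ⊤, e: ⊤, f: ⊤}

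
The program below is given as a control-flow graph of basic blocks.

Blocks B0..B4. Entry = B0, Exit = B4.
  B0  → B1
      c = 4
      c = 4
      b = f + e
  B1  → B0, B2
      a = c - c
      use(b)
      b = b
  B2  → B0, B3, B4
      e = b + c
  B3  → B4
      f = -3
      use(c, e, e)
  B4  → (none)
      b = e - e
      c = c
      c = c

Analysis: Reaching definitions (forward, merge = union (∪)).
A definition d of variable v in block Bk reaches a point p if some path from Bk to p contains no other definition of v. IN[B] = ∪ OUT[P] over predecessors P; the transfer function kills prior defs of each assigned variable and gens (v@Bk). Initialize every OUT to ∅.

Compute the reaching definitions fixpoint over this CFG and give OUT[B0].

Converged values:
  B0:   IN={a@B1, b@B1, c@B0, e@B2}   OUT={a@B1, b@B0, c@B0, e@B2}
  B1:   IN={a@B1, b@B0, c@B0, e@B2}   OUT={a@B1, b@B1, c@B0, e@B2}
  B2:   IN={a@B1, b@B1, c@B0, e@B2}   OUT={a@B1, b@B1, c@B0, e@B2}
  B3:   IN={a@B1, b@B1, c@B0, e@B2}   OUT={a@B1, b@B1, c@B0, e@B2, f@B3}
  B4:   IN={a@B1, b@B1, c@B0, e@B2, f@B3}   OUT={a@B1, b@B4, c@B4, e@B2, f@B3}

Merge at B0 (entry node, so the boundary value {} is joined with the incoming edge(s)): IN[B0] = {} ⊔ OUT[B1] ⊔ OUT[B2] = {a@B1, b@B1, c@B0, e@B2}
Applying B0's transfer function to that IN value gives OUT[B0] (row B0 above).

Answer: {a@B1, b@B0, c@B0, e@B2}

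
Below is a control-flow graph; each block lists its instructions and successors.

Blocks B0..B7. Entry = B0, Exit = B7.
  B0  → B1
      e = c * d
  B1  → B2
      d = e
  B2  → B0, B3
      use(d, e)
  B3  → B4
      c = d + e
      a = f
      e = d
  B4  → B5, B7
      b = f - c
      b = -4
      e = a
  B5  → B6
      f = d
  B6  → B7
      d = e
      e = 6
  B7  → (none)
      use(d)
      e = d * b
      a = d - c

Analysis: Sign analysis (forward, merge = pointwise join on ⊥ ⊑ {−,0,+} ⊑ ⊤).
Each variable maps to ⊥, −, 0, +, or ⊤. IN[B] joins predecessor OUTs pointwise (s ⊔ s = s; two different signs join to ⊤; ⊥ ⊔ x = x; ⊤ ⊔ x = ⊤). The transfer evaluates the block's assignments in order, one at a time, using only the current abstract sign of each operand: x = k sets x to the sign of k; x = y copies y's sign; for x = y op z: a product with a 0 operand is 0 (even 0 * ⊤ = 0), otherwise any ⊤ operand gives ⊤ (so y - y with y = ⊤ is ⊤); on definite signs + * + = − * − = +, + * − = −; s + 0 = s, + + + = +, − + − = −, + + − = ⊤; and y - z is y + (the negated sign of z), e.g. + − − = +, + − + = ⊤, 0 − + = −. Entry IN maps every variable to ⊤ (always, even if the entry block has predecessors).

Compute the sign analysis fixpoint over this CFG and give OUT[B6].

Converged values:
  B0:   IN=(all ⊤)   OUT=(all ⊤)
  B1:   IN=(all ⊤)   OUT=(all ⊤)
  B2:   IN=(all ⊤)   OUT=(all ⊤)
  B3:   IN=(all ⊤)   OUT=(all ⊤)
  B4:   IN=(all ⊤)   OUT={b:-; rest ⊤}
  B5:   IN={b:-; rest ⊤}   OUT={b:-; rest ⊤}
  B6:   IN={b:-; rest ⊤}   OUT={b:-, e:+; rest ⊤}
  B7:   IN={b:-; rest ⊤}   OUT={b:-; rest ⊤}

Merge at B6: IN[B6] = OUT[B5] = {a: ⊤, b: -, c: ⊤, d: ⊤, e: ⊤, f: ⊤}
Applying B6's transfer function to that IN value gives OUT[B6] (row B6 above).

Answer: {a: ⊤, b: -, c: ⊤, d: ⊤, e: +, f: ⊤}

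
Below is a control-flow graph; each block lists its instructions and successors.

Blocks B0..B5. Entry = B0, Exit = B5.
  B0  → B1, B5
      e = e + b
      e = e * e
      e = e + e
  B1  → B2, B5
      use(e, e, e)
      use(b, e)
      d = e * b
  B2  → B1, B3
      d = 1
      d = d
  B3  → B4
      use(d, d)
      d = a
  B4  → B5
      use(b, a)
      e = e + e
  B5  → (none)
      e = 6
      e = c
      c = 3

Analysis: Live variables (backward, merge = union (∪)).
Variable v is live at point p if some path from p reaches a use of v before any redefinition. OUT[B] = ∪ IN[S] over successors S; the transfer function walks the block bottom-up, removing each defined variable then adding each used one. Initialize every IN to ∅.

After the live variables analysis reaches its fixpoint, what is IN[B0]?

Answer: {a, b, c, e}

Trace:
Per-block solution:
  B0: | IN={a, b, c, e} | OUT={a, b, c, e}
  B1: | IN={a, b, c, e} | OUT={a, b, c, e}
  B2: | IN={a, b, c, e} | OUT={a, b, c, d, e}
  B3: | IN={a, b, c, d, e} | OUT={a, b, c, e}
  B4: | IN={a, b, c, e} | OUT={c}
  B5: | IN={c} | OUT={}

Merge at B0: OUT[B0] = IN[B1] ⊔ IN[B5] = {a, b, c, e}
Applying B0's transfer function to that OUT value gives IN[B0] (row B0 above).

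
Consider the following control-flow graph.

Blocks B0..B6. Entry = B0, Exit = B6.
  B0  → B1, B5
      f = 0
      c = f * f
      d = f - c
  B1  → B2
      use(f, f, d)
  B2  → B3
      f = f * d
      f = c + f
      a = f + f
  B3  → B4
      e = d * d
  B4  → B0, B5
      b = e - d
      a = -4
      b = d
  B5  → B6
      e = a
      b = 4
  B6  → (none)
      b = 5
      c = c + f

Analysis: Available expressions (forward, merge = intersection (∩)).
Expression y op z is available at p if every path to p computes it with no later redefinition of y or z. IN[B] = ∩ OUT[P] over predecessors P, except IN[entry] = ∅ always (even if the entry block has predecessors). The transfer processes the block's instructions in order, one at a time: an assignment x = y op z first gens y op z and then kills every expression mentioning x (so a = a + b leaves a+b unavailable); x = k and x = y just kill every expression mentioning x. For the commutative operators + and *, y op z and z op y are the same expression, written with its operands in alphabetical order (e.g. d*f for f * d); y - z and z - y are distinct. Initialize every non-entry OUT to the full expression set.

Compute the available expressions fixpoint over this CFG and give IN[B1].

Per-block solution:
  B0: | IN={} | OUT={f*f, f-c}
  B1: | IN={f*f, f-c} | OUT={f*f, f-c}
  B2: | IN={f*f, f-c} | OUT={f+f}
  B3: | IN={f+f} | OUT={d*d, f+f}
  B4: | IN={d*d, f+f} | OUT={d*d, e-d, f+f}
  B5: | IN={} | OUT={}
  B6: | IN={} | OUT={}

Merge at B1: IN[B1] = OUT[B0] = {f*f, f-c}

Answer: {f*f, f-c}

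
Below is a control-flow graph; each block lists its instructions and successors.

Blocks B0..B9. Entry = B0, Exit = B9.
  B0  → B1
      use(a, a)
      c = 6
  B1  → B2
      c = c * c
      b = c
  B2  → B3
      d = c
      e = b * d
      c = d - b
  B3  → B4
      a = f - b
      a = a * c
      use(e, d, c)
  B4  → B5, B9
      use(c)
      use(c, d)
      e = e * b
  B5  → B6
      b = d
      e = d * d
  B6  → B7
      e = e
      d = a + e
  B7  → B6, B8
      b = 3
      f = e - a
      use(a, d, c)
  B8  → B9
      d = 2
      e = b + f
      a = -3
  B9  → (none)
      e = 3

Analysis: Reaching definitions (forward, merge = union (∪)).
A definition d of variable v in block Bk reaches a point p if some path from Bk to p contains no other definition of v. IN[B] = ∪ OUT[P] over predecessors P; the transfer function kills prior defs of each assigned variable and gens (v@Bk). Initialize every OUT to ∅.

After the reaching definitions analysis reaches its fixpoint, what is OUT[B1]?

Converged values:
  B0:   IN={}   OUT={c@B0}
  B1:   IN={c@B0}   OUT={b@B1, c@B1}
  B2:   IN={b@B1, c@B1}   OUT={b@B1, c@B2, d@B2, e@B2}
  B3:   IN={b@B1, c@B2, d@B2, e@B2}   OUT={a@B3, b@B1, c@B2, d@B2, e@B2}
  B4:   IN={a@B3, b@B1, c@B2, d@B2, e@B2}   OUT={a@B3, b@B1, c@B2, d@B2, e@B4}
  B5:   IN={a@B3, b@B1, c@B2, d@B2, e@B4}   OUT={a@B3, b@B5, c@B2, d@B2, e@B5}
  B6:   IN={a@B3, b@B5, b@B7, c@B2, d@B2, d@B6, e@B5, e@B6, f@B7}   OUT={a@B3, b@B5, b@B7, c@B2, d@B6, e@B6, f@B7}
  B7:   IN={a@B3, b@B5, b@B7, c@B2, d@B6, e@B6, f@B7}   OUT={a@B3, b@B7, c@B2, d@B6, e@B6, f@B7}
  B8:   IN={a@B3, b@B7, c@B2, d@B6, e@B6, f@B7}   OUT={a@B8, b@B7, c@B2, d@B8, e@B8, f@B7}
  B9:   IN={a@B3, a@B8, b@B1, b@B7, c@B2, d@B2, d@B8, e@B4, e@B8, f@B7}   OUT={a@B3, a@B8, b@B1, b@B7, c@B2, d@B2, d@B8, e@B9, f@B7}

Merge at B1: IN[B1] = OUT[B0] = {c@B0}
Applying B1's transfer function to that IN value gives OUT[B1] (row B1 above).

Answer: {b@B1, c@B1}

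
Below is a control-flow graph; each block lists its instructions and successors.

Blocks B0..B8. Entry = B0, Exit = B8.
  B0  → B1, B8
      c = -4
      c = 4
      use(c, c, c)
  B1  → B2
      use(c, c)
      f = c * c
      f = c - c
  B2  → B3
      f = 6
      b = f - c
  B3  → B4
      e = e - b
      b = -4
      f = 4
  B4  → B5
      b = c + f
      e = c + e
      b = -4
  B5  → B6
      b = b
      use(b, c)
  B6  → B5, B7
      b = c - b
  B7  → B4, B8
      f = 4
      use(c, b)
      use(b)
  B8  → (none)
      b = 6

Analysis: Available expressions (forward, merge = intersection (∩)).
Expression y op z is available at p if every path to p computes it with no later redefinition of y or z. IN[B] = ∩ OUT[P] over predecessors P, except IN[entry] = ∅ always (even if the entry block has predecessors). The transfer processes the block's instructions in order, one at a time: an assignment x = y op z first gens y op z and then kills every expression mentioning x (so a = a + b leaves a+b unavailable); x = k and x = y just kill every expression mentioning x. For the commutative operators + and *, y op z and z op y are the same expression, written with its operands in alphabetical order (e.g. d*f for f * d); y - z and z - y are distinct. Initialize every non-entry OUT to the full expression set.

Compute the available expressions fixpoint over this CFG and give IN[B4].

Answer: {c*c, c-c}

Working:
Converged values:
  B0:  IN={}  OUT={}
  B1:  IN={}  OUT={c*c, c-c}
  B2:  IN={c*c, c-c}  OUT={c*c, c-c, f-c}
  B3:  IN={c*c, c-c, f-c}  OUT={c*c, c-c}
  B4:  IN={c*c, c-c}  OUT={c*c, c+f, c-c}
  B5:  IN={c*c, c+f, c-c}  OUT={c*c, c+f, c-c}
  B6:  IN={c*c, c+f, c-c}  OUT={c*c, c+f, c-c}
  B7:  IN={c*c, c+f, c-c}  OUT={c*c, c-c}
  B8:  IN={}  OUT={}

Merge at B4: IN[B4] = OUT[B3] ∩ OUT[B7] = {c*c, c-c}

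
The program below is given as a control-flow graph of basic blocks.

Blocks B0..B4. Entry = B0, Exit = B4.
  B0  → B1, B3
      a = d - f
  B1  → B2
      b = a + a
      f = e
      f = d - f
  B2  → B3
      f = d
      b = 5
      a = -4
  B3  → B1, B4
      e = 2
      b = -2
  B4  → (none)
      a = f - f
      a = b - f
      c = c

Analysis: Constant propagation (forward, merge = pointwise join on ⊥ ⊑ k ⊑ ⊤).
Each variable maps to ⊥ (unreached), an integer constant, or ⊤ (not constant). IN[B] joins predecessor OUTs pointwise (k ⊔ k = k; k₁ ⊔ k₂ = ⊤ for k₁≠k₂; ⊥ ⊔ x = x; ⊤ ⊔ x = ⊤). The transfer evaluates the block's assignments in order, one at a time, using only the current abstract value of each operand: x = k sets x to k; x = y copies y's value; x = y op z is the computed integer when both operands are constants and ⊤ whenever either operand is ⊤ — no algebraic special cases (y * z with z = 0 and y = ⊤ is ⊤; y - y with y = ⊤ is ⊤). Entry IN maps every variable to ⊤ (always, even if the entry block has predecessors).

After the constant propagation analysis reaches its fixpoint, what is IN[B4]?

Answer: {a: ⊤, b: -2, c: ⊤, d: ⊤, e: 2, f: ⊤}

Derivation:
Converged values:
  B0: | IN=(all ⊤) | OUT=(all ⊤)
  B1: | IN=(all ⊤) | OUT=(all ⊤)
  B2: | IN=(all ⊤) | OUT={a:-4, b:5; rest ⊤}
  B3: | IN=(all ⊤) | OUT={b:-2, e:2; rest ⊤}
  B4: | IN={b:-2, e:2; rest ⊤} | OUT={b:-2, e:2; rest ⊤}

Merge at B4: IN[B4] = OUT[B3] = {a: ⊤, b: -2, c: ⊤, d: ⊤, e: 2, f: ⊤}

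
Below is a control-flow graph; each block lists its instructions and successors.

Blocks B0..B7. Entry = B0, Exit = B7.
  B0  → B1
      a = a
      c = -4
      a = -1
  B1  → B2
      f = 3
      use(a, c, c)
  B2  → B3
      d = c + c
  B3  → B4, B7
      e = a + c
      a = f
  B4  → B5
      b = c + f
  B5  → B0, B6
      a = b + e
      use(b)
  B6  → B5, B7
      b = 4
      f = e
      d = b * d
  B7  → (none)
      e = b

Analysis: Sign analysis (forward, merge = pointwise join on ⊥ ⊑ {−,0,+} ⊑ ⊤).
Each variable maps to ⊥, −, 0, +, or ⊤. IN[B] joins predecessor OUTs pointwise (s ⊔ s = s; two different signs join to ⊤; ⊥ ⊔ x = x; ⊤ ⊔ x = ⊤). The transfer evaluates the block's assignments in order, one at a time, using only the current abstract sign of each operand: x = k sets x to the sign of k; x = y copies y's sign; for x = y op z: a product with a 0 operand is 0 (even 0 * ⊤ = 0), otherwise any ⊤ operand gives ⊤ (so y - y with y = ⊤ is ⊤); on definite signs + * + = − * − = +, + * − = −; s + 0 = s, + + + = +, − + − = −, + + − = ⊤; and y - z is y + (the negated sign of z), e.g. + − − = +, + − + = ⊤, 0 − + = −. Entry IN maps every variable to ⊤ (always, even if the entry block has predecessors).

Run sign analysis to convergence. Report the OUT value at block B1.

Answer: {a: -, b: ⊤, c: -, d: ⊤, e: ⊤, f: +}

Working:
Per-block solution:
  B0:  IN=(all ⊤)  OUT={a:-, c:-; rest ⊤}
  B1:  IN={a:-, c:-; rest ⊤}  OUT={a:-, c:-, f:+; rest ⊤}
  B2:  IN={a:-, c:-, f:+; rest ⊤}  OUT={a:-, c:-, d:-, f:+; rest ⊤}
  B3:  IN={a:-, c:-, d:-, f:+; rest ⊤}  OUT={a:+, c:-, d:-, e:-, f:+; rest ⊤}
  B4:  IN={a:+, c:-, d:-, e:-, f:+; rest ⊤}  OUT={a:+, c:-, d:-, e:-, f:+; rest ⊤}
  B5:  IN={c:-, d:-, e:-; rest ⊤}  OUT={c:-, d:-, e:-; rest ⊤}
  B6:  IN={c:-, d:-, e:-; rest ⊤}  OUT={b:+, c:-, d:-, e:-, f:-; rest ⊤}
  B7:  IN={c:-, d:-, e:-; rest ⊤}  OUT={c:-, d:-; rest ⊤}

Merge at B1: IN[B1] = OUT[B0] = {a: -, b: ⊤, c: -, d: ⊤, e: ⊤, f: ⊤}
Applying B1's transfer function to that IN value gives OUT[B1] (row B1 above).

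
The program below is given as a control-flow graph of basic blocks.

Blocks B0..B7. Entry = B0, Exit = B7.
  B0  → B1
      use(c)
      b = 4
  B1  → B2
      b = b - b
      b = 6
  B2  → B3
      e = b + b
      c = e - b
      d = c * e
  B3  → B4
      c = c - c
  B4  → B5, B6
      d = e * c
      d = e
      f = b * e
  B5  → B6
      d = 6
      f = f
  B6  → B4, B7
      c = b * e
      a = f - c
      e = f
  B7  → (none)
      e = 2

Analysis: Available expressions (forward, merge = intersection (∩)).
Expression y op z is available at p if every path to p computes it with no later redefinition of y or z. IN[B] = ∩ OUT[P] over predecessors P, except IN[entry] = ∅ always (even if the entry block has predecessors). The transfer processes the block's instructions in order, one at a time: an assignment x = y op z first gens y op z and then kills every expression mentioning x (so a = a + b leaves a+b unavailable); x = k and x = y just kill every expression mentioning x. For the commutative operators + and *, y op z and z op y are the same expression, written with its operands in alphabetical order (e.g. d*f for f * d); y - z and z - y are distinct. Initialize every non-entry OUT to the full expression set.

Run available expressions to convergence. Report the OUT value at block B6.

Fixpoint table:
  B0:   IN={}   OUT={}
  B1:   IN={}   OUT={}
  B2:   IN={}   OUT={b+b, c*e, e-b}
  B3:   IN={b+b, c*e, e-b}   OUT={b+b, e-b}
  B4:   IN={b+b}   OUT={b*e, b+b, c*e}
  B5:   IN={b*e, b+b, c*e}   OUT={b*e, b+b, c*e}
  B6:   IN={b*e, b+b, c*e}   OUT={b+b, f-c}
  B7:   IN={b+b, f-c}   OUT={b+b, f-c}

Merge at B6: IN[B6] = OUT[B4] ∩ OUT[B5] = {b*e, b+b, c*e}
Applying B6's transfer function to that IN value gives OUT[B6] (row B6 above).

Answer: {b+b, f-c}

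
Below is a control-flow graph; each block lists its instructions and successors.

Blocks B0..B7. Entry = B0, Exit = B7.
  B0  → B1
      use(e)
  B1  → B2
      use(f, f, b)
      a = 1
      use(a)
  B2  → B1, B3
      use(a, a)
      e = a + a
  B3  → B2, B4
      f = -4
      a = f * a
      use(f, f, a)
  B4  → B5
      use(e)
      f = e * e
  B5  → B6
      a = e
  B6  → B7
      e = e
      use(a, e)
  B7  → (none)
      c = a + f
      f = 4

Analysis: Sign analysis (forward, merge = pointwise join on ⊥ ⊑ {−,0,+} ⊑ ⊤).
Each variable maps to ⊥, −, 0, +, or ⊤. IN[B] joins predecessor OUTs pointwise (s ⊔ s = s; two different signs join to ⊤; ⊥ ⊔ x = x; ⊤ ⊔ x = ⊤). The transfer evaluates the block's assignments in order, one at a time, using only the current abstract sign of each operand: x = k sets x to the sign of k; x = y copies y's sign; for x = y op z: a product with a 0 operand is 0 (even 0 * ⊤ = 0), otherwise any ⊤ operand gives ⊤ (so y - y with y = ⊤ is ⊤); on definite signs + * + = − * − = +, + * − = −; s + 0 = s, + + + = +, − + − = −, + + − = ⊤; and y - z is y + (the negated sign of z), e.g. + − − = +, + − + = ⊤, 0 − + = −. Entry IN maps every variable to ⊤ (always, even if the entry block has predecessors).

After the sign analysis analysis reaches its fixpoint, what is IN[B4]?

Answer: {a: ⊤, b: ⊤, c: ⊤, d: ⊤, e: ⊤, f: -}

Working:
Converged values:
  B0:  IN=(all ⊤)  OUT=(all ⊤)
  B1:  IN=(all ⊤)  OUT={a:+; rest ⊤}
  B2:  IN=(all ⊤)  OUT=(all ⊤)
  B3:  IN=(all ⊤)  OUT={f:-; rest ⊤}
  B4:  IN={f:-; rest ⊤}  OUT=(all ⊤)
  B5:  IN=(all ⊤)  OUT=(all ⊤)
  B6:  IN=(all ⊤)  OUT=(all ⊤)
  B7:  IN=(all ⊤)  OUT={f:+; rest ⊤}

Merge at B4: IN[B4] = OUT[B3] = {a: ⊤, b: ⊤, c: ⊤, d: ⊤, e: ⊤, f: -}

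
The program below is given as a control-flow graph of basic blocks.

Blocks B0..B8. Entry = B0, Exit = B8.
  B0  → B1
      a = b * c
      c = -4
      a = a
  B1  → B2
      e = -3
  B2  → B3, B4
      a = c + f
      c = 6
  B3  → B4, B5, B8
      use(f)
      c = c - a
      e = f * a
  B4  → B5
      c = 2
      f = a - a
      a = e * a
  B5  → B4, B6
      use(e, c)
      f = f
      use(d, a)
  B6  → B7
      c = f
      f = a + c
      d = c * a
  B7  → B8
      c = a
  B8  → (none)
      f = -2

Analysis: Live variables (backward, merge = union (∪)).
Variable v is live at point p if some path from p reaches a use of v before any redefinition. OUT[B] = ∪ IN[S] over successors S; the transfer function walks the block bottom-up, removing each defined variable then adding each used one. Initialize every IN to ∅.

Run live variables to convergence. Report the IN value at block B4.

Converged values:
  B0: | IN={b, c, d, f} | OUT={c, d, f}
  B1: | IN={c, d, f} | OUT={c, d, e, f}
  B2: | IN={c, d, e, f} | OUT={a, c, d, e, f}
  B3: | IN={a, c, d, f} | OUT={a, c, d, e, f}
  B4: | IN={a, d, e} | OUT={a, c, d, e, f}
  B5: | IN={a, c, d, e, f} | OUT={a, d, e, f}
  B6: | IN={a, f} | OUT={a}
  B7: | IN={a} | OUT={}
  B8: | IN={} | OUT={}

Merge at B4: OUT[B4] = IN[B5] = {a, c, d, e, f}
Applying B4's transfer function to that OUT value gives IN[B4] (row B4 above).

Answer: {a, d, e}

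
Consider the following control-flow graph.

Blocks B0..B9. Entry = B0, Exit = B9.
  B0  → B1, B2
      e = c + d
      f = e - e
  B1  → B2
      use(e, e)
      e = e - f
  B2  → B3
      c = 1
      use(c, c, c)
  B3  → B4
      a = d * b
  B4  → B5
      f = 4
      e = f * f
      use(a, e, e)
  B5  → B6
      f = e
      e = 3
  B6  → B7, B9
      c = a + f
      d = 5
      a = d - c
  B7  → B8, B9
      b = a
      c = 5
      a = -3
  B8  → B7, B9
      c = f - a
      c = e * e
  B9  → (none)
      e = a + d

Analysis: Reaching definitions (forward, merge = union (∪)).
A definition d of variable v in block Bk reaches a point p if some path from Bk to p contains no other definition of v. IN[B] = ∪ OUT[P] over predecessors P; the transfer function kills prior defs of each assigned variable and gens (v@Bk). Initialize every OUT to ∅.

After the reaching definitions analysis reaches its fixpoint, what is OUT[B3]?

Per-block solution:
  B0:  IN={}  OUT={e@B0, f@B0}
  B1:  IN={e@B0, f@B0}  OUT={e@B1, f@B0}
  B2:  IN={e@B0, e@B1, f@B0}  OUT={c@B2, e@B0, e@B1, f@B0}
  B3:  IN={c@B2, e@B0, e@B1, f@B0}  OUT={a@B3, c@B2, e@B0, e@B1, f@B0}
  B4:  IN={a@B3, c@B2, e@B0, e@B1, f@B0}  OUT={a@B3, c@B2, e@B4, f@B4}
  B5:  IN={a@B3, c@B2, e@B4, f@B4}  OUT={a@B3, c@B2, e@B5, f@B5}
  B6:  IN={a@B3, c@B2, e@B5, f@B5}  OUT={a@B6, c@B6, d@B6, e@B5, f@B5}
  B7:  IN={a@B6, a@B7, b@B7, c@B6, c@B8, d@B6, e@B5, f@B5}  OUT={a@B7, b@B7, c@B7, d@B6, e@B5, f@B5}
  B8:  IN={a@B7, b@B7, c@B7, d@B6, e@B5, f@B5}  OUT={a@B7, b@B7, c@B8, d@B6, e@B5, f@B5}
  B9:  IN={a@B6, a@B7, b@B7, c@B6, c@B7, c@B8, d@B6, e@B5, f@B5}  OUT={a@B6, a@B7, b@B7, c@B6, c@B7, c@B8, d@B6, e@B9, f@B5}

Merge at B3: IN[B3] = OUT[B2] = {c@B2, e@B0, e@B1, f@B0}
Applying B3's transfer function to that IN value gives OUT[B3] (row B3 above).

Answer: {a@B3, c@B2, e@B0, e@B1, f@B0}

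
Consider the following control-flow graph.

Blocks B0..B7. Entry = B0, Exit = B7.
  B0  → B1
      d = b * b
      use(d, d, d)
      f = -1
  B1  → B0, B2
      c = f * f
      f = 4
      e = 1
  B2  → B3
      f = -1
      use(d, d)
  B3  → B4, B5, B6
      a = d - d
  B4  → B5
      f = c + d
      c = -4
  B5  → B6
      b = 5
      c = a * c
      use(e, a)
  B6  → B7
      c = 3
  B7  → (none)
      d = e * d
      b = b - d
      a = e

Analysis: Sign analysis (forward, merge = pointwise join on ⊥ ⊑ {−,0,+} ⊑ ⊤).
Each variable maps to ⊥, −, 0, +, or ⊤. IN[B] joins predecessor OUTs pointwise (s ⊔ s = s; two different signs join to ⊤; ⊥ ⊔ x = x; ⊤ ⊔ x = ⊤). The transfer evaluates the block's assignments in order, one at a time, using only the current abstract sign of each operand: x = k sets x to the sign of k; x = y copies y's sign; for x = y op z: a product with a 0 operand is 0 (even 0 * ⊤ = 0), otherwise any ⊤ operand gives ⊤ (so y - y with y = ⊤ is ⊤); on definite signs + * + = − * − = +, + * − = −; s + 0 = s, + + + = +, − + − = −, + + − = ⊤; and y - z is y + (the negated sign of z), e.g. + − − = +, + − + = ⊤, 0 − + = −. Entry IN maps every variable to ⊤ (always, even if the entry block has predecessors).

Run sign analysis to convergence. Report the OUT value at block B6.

Per-block solution:
  B0:   IN=(all ⊤)   OUT={f:-; rest ⊤}
  B1:   IN={f:-; rest ⊤}   OUT={c:+, e:+, f:+; rest ⊤}
  B2:   IN={c:+, e:+, f:+; rest ⊤}   OUT={c:+, e:+, f:-; rest ⊤}
  B3:   IN={c:+, e:+, f:-; rest ⊤}   OUT={c:+, e:+, f:-; rest ⊤}
  B4:   IN={c:+, e:+, f:-; rest ⊤}   OUT={c:-, e:+; rest ⊤}
  B5:   IN={e:+; rest ⊤}   OUT={b:+, e:+; rest ⊤}
  B6:   IN={e:+; rest ⊤}   OUT={c:+, e:+; rest ⊤}
  B7:   IN={c:+, e:+; rest ⊤}   OUT={a:+, c:+, e:+; rest ⊤}

Merge at B6: IN[B6] = OUT[B3] ⊔ OUT[B5] = {a: ⊤, b: ⊤, c: ⊤, d: ⊤, e: +, f: ⊤}
Applying B6's transfer function to that IN value gives OUT[B6] (row B6 above).

Answer: {a: ⊤, b: ⊤, c: +, d: ⊤, e: +, f: ⊤}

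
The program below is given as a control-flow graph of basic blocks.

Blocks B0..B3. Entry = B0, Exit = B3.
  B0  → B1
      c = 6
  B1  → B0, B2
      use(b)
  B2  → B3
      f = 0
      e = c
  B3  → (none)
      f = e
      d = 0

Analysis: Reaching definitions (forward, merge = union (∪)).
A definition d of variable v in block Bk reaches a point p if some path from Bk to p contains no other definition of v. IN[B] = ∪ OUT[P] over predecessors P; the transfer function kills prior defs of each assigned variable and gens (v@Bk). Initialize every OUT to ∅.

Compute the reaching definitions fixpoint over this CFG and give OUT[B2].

Answer: {c@B0, e@B2, f@B2}

Derivation:
Converged values:
  B0:   IN={c@B0}   OUT={c@B0}
  B1:   IN={c@B0}   OUT={c@B0}
  B2:   IN={c@B0}   OUT={c@B0, e@B2, f@B2}
  B3:   IN={c@B0, e@B2, f@B2}   OUT={c@B0, d@B3, e@B2, f@B3}

Merge at B2: IN[B2] = OUT[B1] = {c@B0}
Applying B2's transfer function to that IN value gives OUT[B2] (row B2 above).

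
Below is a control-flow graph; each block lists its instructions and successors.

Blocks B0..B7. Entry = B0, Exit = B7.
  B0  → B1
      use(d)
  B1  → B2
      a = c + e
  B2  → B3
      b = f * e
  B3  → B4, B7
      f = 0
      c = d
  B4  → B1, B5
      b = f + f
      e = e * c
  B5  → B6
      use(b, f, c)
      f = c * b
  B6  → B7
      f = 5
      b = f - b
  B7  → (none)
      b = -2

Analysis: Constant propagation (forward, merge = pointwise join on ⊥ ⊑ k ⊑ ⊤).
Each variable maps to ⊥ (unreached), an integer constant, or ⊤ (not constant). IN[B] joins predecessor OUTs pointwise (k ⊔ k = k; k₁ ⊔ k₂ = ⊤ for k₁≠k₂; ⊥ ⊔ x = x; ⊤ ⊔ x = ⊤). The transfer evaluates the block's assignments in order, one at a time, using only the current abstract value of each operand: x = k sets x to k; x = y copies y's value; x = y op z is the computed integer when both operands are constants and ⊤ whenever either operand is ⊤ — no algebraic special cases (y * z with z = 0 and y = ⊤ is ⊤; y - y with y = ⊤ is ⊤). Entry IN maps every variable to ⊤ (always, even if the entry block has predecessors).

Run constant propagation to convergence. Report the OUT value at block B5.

Per-block solution:
  B0: | IN=(all ⊤) | OUT=(all ⊤)
  B1: | IN=(all ⊤) | OUT=(all ⊤)
  B2: | IN=(all ⊤) | OUT=(all ⊤)
  B3: | IN=(all ⊤) | OUT={f:0; rest ⊤}
  B4: | IN={f:0; rest ⊤} | OUT={b:0, f:0; rest ⊤}
  B5: | IN={b:0, f:0; rest ⊤} | OUT={b:0; rest ⊤}
  B6: | IN={b:0; rest ⊤} | OUT={b:5, f:5; rest ⊤}
  B7: | IN=(all ⊤) | OUT={b:-2; rest ⊤}

Merge at B5: IN[B5] = OUT[B4] = {a: ⊤, b: 0, c: ⊤, d: ⊤, e: ⊤, f: 0}
Applying B5's transfer function to that IN value gives OUT[B5] (row B5 above).

Answer: {a: ⊤, b: 0, c: ⊤, d: ⊤, e: ⊤, f: ⊤}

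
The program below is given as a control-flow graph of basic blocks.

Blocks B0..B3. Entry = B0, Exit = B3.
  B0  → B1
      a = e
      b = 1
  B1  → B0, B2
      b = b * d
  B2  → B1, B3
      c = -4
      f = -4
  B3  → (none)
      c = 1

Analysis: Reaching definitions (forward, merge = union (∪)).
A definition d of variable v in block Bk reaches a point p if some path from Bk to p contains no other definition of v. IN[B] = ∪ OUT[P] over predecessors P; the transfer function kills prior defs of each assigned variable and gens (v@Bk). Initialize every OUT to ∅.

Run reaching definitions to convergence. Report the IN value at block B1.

Answer: {a@B0, b@B0, b@B1, c@B2, f@B2}

Trace:
Per-block solution:
  B0: | IN={a@B0, b@B1, c@B2, f@B2} | OUT={a@B0, b@B0, c@B2, f@B2}
  B1: | IN={a@B0, b@B0, b@B1, c@B2, f@B2} | OUT={a@B0, b@B1, c@B2, f@B2}
  B2: | IN={a@B0, b@B1, c@B2, f@B2} | OUT={a@B0, b@B1, c@B2, f@B2}
  B3: | IN={a@B0, b@B1, c@B2, f@B2} | OUT={a@B0, b@B1, c@B3, f@B2}

Merge at B1: IN[B1] = OUT[B0] ⊔ OUT[B2] = {a@B0, b@B0, b@B1, c@B2, f@B2}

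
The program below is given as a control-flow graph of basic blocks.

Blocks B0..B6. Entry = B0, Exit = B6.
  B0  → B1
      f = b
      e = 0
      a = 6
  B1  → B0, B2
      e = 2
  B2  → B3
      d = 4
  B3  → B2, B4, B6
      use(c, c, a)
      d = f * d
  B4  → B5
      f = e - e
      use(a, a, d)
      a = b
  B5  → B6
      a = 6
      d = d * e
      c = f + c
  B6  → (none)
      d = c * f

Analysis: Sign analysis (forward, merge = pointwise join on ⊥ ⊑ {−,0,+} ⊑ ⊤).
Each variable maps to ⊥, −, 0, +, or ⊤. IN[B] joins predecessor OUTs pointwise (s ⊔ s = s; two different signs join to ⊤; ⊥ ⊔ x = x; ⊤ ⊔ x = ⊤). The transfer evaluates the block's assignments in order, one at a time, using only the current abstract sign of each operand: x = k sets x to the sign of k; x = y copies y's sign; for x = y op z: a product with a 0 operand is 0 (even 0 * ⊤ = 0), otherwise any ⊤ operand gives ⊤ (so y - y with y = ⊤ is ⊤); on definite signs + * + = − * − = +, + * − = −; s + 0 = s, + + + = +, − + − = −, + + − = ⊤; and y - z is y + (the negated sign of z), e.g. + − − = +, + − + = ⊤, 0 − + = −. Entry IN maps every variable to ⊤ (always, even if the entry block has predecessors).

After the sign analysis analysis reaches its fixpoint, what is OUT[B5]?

Converged values:
  B0:  IN=(all ⊤)  OUT={a:+, e:0; rest ⊤}
  B1:  IN={a:+, e:0; rest ⊤}  OUT={a:+, e:+; rest ⊤}
  B2:  IN={a:+, e:+; rest ⊤}  OUT={a:+, d:+, e:+; rest ⊤}
  B3:  IN={a:+, d:+, e:+; rest ⊤}  OUT={a:+, e:+; rest ⊤}
  B4:  IN={a:+, e:+; rest ⊤}  OUT={e:+; rest ⊤}
  B5:  IN={e:+; rest ⊤}  OUT={a:+, e:+; rest ⊤}
  B6:  IN={a:+, e:+; rest ⊤}  OUT={a:+, e:+; rest ⊤}

Merge at B5: IN[B5] = OUT[B4] = {a: ⊤, b: ⊤, c: ⊤, d: ⊤, e: +, f: ⊤}
Applying B5's transfer function to that IN value gives OUT[B5] (row B5 above).

Answer: {a: +, b: ⊤, c: ⊤, d: ⊤, e: +, f: ⊤}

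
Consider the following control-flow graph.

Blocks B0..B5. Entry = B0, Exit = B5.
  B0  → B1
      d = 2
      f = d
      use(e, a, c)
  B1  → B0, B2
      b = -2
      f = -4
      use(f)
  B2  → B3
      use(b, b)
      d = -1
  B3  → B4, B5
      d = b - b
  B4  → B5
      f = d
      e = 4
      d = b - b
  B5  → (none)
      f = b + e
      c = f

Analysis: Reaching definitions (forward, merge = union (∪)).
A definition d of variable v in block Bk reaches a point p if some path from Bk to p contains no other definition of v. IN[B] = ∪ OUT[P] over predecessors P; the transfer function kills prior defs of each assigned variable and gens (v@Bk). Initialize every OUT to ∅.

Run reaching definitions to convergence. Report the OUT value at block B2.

Converged values:
  B0:   IN={b@B1, d@B0, f@B1}   OUT={b@B1, d@B0, f@B0}
  B1:   IN={b@B1, d@B0, f@B0}   OUT={b@B1, d@B0, f@B1}
  B2:   IN={b@B1, d@B0, f@B1}   OUT={b@B1, d@B2, f@B1}
  B3:   IN={b@B1, d@B2, f@B1}   OUT={b@B1, d@B3, f@B1}
  B4:   IN={b@B1, d@B3, f@B1}   OUT={b@B1, d@B4, e@B4, f@B4}
  B5:   IN={b@B1, d@B3, d@B4, e@B4, f@B1, f@B4}   OUT={b@B1, c@B5, d@B3, d@B4, e@B4, f@B5}

Merge at B2: IN[B2] = OUT[B1] = {b@B1, d@B0, f@B1}
Applying B2's transfer function to that IN value gives OUT[B2] (row B2 above).

Answer: {b@B1, d@B2, f@B1}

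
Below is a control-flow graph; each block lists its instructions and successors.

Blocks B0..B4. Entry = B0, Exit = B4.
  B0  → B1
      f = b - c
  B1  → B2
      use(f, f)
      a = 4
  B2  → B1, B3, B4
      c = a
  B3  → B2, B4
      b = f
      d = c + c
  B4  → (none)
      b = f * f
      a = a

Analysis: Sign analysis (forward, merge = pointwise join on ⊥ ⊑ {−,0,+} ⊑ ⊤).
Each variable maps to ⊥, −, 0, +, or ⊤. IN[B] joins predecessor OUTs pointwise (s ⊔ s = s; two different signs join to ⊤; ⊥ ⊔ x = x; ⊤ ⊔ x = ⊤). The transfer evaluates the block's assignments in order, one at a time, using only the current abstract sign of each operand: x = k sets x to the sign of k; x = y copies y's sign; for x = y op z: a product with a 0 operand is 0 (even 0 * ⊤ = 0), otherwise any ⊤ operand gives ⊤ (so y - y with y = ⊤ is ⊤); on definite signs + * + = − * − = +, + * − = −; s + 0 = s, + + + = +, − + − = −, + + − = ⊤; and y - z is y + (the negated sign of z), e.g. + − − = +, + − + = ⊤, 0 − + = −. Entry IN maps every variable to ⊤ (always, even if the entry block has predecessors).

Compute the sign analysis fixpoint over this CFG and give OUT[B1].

Answer: {a: +, b: ⊤, c: ⊤, d: ⊤, e: ⊤, f: ⊤}

Trace:
Per-block solution:
  B0: | IN=(all ⊤) | OUT=(all ⊤)
  B1: | IN=(all ⊤) | OUT={a:+; rest ⊤}
  B2: | IN={a:+; rest ⊤} | OUT={a:+, c:+; rest ⊤}
  B3: | IN={a:+, c:+; rest ⊤} | OUT={a:+, c:+, d:+; rest ⊤}
  B4: | IN={a:+, c:+; rest ⊤} | OUT={a:+, c:+; rest ⊤}

Merge at B1: IN[B1] = OUT[B0] ⊔ OUT[B2] = {a: ⊤, b: ⊤, c: ⊤, d: ⊤, e: ⊤, f: ⊤}
Applying B1's transfer function to that IN value gives OUT[B1] (row B1 above).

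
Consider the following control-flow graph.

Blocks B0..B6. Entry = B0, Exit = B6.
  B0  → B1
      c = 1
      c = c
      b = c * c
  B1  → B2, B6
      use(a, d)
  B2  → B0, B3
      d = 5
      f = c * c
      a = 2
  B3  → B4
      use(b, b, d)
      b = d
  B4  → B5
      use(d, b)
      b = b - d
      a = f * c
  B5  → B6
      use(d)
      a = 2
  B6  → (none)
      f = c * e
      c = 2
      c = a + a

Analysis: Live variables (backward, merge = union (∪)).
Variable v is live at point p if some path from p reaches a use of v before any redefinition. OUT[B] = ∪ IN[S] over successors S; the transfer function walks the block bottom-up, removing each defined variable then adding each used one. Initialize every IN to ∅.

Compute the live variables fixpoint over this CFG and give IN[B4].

Answer: {b, c, d, e, f}

Working:
Fixpoint table:
  B0: | IN={a, d, e} | OUT={a, b, c, d, e}
  B1: | IN={a, b, c, d, e} | OUT={a, b, c, e}
  B2: | IN={b, c, e} | OUT={a, b, c, d, e, f}
  B3: | IN={b, c, d, e, f} | OUT={b, c, d, e, f}
  B4: | IN={b, c, d, e, f} | OUT={c, d, e}
  B5: | IN={c, d, e} | OUT={a, c, e}
  B6: | IN={a, c, e} | OUT={}

Merge at B4: OUT[B4] = IN[B5] = {c, d, e}
Applying B4's transfer function to that OUT value gives IN[B4] (row B4 above).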